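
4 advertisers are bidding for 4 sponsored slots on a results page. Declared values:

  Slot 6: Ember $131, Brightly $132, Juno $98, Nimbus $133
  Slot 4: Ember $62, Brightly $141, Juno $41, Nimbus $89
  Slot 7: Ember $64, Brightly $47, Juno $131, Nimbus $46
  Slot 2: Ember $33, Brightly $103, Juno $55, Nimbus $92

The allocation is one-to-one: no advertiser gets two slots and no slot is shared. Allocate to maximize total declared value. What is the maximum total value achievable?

This is the linear assignment problem.
Optimal: Ember→Slot 6 ($131), Brightly→Slot 4 ($141), Juno→Slot 7 ($131), Nimbus→Slot 2 ($92) — total 131+141+131+92 = $495.
Column-greedy (each slot in turn goes to its best remaining advertiser) gives $438, worse by 57.

Maximum total: $495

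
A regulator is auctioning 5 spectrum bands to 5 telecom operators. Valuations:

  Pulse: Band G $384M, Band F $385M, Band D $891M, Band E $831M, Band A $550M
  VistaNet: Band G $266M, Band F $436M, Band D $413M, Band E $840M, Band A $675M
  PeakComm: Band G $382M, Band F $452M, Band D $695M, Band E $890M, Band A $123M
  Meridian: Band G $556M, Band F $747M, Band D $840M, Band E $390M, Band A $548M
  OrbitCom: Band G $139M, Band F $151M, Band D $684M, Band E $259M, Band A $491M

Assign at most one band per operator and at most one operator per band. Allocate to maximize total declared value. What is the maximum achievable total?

Optimal: Pulse→Band G ($384M), VistaNet→Band A ($675M), PeakComm→Band E ($890M), Meridian→Band F ($747M), OrbitCom→Band D ($684M) — total 384+675+890+747+684 = $3380M.
Row-greedy (each operator in turn takes its best remaining band) gives $3230M, worse by 150.
Next-best assignment: Pulse→Band D, VistaNet→Band E, PeakComm→Band G, Meridian→Band F, OrbitCom→Band A = $3351M.
Swapping PeakComm↔Meridian (PeakComm→Band F $452M, Meridian→Band E $390M) loses 795.

Max total: $3380M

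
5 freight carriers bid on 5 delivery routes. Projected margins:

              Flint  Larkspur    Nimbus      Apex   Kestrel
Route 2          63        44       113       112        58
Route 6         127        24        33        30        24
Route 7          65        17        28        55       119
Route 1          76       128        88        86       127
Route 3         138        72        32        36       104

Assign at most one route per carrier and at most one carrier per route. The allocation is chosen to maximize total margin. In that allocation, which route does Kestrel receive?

Kestrel receives Route 7.

This is the linear assignment problem.
Optimal: Flint→Route 3 ($138k), Larkspur→Route 1 ($128k), Nimbus→Route 6 ($33k), Apex→Route 2 ($112k), Kestrel→Route 7 ($119k) — total 138+128+33+112+119 = $530k.
Row-greedy (each carrier in turn takes its best remaining route) gives $458k, worse by 72.
Next-best assignment: Flint→Route 3, Larkspur→Route 1, Nimbus→Route 2, Apex→Route 6, Kestrel→Route 7 = $528k.
Checked against all permutations: $530k is optimal.
Kestrel's own top route is Route 1 ($127k), but forcing Kestrel→Route 1 and reassigning the rest optimally gives only $494k — worse by 36.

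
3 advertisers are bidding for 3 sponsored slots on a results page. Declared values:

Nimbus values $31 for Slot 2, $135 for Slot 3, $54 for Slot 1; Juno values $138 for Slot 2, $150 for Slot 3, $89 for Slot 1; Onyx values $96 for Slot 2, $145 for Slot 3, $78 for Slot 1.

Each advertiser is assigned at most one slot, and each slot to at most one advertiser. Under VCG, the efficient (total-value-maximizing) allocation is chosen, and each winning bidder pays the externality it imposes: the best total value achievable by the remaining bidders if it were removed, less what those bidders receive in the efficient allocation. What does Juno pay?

Efficient allocation: Nimbus→Slot 3 ($135), Juno→Slot 2 ($138), Onyx→Slot 1 ($78); total welfare W = $351.
Juno receives Slot 2 at value $138, so the others get W − 138 = $213.
Without Juno: best allocation of the remaining 2 bidders over all 3 slots is Nimbus→Slot 3 ($135), Onyx→Slot 2 ($96), total $231.
VCG payment = (others' best without Juno) − (others' welfare with Juno) = 231 − 213 = $18.

Juno pays $18.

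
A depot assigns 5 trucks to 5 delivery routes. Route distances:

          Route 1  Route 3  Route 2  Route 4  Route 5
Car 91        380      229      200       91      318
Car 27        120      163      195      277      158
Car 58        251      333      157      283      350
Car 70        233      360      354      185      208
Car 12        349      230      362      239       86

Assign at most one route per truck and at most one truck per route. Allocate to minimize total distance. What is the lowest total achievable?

Minimum total: 730 km

Optimal: Car 91→Route 4 (91 km), Car 27→Route 3 (163 km), Car 58→Route 2 (157 km), Car 70→Route 1 (233 km), Car 12→Route 5 (86 km) — total 91+163+157+233+86 = 730 km.
Min-entry greedy (repeatedly take the single cheapest remaining cell) gives 814 km, worse by 84.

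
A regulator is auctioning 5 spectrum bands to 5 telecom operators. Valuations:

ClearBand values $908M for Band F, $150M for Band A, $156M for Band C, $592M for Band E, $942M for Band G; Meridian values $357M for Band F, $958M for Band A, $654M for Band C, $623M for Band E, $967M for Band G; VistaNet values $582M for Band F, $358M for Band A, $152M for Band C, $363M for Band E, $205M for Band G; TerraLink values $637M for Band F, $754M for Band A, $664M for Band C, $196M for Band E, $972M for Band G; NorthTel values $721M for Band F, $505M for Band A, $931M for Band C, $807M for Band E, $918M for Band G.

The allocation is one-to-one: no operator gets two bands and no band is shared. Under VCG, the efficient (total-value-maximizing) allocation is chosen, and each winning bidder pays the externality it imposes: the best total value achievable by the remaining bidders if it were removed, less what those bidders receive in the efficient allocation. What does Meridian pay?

Efficient allocation: ClearBand→Band F ($908M), Meridian→Band A ($958M), VistaNet→Band E ($363M), TerraLink→Band G ($972M), NorthTel→Band C ($931M); total welfare W = $4132M.
Meridian receives Band A at value $958M, so the others get W − 958 = $3174M.
Without Meridian: best allocation of the remaining 4 bidders over all 5 bands is ClearBand→Band G ($942M), VistaNet→Band F ($582M), TerraLink→Band A ($754M), NorthTel→Band C ($931M), total $3209M.
VCG payment = (others' best without Meridian) − (others' welfare with Meridian) = 3209 − 3174 = $35M.

Meridian pays $35M.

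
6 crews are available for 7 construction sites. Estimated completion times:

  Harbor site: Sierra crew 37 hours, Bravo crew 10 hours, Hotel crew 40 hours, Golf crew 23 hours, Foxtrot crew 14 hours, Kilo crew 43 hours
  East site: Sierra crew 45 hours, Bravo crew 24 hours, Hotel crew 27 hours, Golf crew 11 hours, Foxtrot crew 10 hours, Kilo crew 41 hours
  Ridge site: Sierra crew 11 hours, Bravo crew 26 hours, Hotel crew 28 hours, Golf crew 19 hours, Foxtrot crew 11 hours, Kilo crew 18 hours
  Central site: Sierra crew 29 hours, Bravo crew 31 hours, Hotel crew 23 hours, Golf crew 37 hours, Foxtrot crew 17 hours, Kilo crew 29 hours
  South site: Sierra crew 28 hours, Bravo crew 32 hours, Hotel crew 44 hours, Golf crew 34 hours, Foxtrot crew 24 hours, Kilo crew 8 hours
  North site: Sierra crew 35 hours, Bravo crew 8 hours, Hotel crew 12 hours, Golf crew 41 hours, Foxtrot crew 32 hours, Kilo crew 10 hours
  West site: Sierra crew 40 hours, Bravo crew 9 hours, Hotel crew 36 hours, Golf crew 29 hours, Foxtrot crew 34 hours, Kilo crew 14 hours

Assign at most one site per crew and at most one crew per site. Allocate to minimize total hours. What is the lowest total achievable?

Optimal: Sierra crew→Ridge site (11 hours), Bravo crew→West site (9 hours), Hotel crew→North site (12 hours), Golf crew→East site (11 hours), Foxtrot crew→Harbor site (14 hours), Kilo crew→South site (8 hours) — total 11+9+12+11+14+8 = 65 hours.
Min-entry greedy (repeatedly take the single cheapest remaining cell) gives 83 hours, worse by 18.
Swapping Golf crew↔Hotel crew (Golf crew→North site 41 hours, Hotel crew→East site 27 hours) adds 45.

Minimum total: 65 hours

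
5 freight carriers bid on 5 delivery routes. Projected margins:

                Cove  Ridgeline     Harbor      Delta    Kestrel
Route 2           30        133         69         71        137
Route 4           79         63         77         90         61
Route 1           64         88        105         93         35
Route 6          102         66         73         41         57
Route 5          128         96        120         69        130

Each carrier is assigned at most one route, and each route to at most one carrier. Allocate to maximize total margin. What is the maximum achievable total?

Max total: $560k

Optimal: Cove→Route 6 ($102k), Ridgeline→Route 2 ($133k), Harbor→Route 1 ($105k), Delta→Route 4 ($90k), Kestrel→Route 5 ($130k) — total 102+133+105+90+130 = $560k.
Row-greedy (each carrier in turn takes its best remaining route) gives $513k, worse by 47.
Next-best assignment: Cove→Route 6, Ridgeline→Route 1, Harbor→Route 5, Delta→Route 4, Kestrel→Route 2 = $537k.
Checked against all permutations: $560k is optimal.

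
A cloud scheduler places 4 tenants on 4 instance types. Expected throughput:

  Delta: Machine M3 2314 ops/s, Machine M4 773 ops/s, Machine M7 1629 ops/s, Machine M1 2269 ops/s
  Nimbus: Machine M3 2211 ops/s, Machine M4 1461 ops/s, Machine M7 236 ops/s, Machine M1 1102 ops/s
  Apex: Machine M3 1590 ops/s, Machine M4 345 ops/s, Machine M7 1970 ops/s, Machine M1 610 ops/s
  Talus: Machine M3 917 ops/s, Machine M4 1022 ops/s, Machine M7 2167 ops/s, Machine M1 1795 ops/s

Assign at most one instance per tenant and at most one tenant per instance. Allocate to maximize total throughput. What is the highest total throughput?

Max total: 7540 ops/s

Treat this as an assignment problem: match each tenant to one instance.
Optimal: Delta→Machine M3 (2314 ops/s), Nimbus→Machine M4 (1461 ops/s), Apex→Machine M7 (1970 ops/s), Talus→Machine M1 (1795 ops/s) — total 2314+1461+1970+1795 = 7540 ops/s.
Max-entry greedy (repeatedly take the single best remaining cell) gives 6552 ops/s, worse by 988.
Next-best assignment: Delta→Machine M1, Nimbus→Machine M4, Apex→Machine M3, Talus→Machine M7 = 7487 ops/s.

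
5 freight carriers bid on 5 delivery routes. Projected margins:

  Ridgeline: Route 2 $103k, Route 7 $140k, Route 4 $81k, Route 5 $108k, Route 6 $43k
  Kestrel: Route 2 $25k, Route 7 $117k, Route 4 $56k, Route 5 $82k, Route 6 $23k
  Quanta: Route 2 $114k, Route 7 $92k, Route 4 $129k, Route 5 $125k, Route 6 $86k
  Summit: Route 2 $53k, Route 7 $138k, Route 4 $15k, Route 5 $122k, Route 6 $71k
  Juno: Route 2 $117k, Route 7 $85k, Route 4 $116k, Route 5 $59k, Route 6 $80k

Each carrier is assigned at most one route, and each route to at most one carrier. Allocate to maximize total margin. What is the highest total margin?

Maximum total: $551k

This is the linear assignment problem.
Optimal: Ridgeline→Route 2 ($103k), Kestrel→Route 7 ($117k), Quanta→Route 4 ($129k), Summit→Route 5 ($122k), Juno→Route 6 ($80k) — total 103+117+129+122+80 = $551k.
Next-best assignment: Ridgeline→Route 2, Kestrel→Route 7, Quanta→Route 6, Summit→Route 5, Juno→Route 4 = $544k.
Every other assignment is strictly worse.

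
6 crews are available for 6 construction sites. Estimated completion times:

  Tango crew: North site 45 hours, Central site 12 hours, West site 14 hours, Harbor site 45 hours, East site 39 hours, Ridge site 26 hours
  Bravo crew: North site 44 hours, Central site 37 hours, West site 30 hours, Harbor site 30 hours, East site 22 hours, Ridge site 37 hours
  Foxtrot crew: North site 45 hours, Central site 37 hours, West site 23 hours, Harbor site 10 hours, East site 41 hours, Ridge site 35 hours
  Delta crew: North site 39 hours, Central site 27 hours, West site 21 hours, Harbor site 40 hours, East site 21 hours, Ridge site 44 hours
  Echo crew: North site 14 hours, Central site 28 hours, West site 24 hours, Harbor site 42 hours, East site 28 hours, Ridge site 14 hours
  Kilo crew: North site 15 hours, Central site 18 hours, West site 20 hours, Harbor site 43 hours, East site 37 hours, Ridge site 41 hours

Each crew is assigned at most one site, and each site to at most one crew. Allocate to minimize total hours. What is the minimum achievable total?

Minimum total: 94 hours

Optimal: Tango crew→Central site (12 hours), Bravo crew→East site (22 hours), Foxtrot crew→Harbor site (10 hours), Delta crew→West site (21 hours), Echo crew→Ridge site (14 hours), Kilo crew→North site (15 hours) — total 12+22+10+21+14+15 = 94 hours.
Column-greedy (each site in turn goes to its cheapest remaining crew) gives 114 hours, worse by 20.
Next-best assignment: Tango crew→Central site, Bravo crew→West site, Foxtrot crew→Harbor site, Delta crew→East site, Echo crew→Ridge site, Kilo crew→North site = 102 hours.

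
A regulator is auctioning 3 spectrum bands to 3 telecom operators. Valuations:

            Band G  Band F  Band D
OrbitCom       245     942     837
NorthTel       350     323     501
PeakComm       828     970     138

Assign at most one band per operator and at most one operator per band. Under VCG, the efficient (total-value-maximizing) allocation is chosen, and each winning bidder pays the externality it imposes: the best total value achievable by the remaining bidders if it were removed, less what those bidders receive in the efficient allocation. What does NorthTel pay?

Efficient allocation: OrbitCom→Band F ($942M), NorthTel→Band D ($501M), PeakComm→Band G ($828M); total welfare W = $2271M.
NorthTel receives Band D at value $501M, so the others get W − 501 = $1770M.
Without NorthTel: best allocation of the remaining 2 bidders over all 3 bands is OrbitCom→Band D ($837M), PeakComm→Band F ($970M), total $1807M.
VCG payment = (others' best without NorthTel) − (others' welfare with NorthTel) = 1807 − 1770 = $37M.

NorthTel pays $37M.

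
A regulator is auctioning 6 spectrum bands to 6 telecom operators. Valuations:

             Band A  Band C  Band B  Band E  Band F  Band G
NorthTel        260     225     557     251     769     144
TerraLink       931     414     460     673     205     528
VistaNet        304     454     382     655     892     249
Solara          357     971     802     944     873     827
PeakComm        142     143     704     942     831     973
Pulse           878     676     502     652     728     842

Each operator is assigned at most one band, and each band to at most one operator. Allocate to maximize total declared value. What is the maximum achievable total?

Max total: $5135M

Optimal: NorthTel→Band B ($557M), TerraLink→Band A ($931M), VistaNet→Band F ($892M), Solara→Band C ($971M), PeakComm→Band E ($942M), Pulse→Band G ($842M) — total 557+931+892+971+942+842 = $5135M.
Column-greedy (each band in turn goes to its best remaining operator) gives $4872M, worse by 263.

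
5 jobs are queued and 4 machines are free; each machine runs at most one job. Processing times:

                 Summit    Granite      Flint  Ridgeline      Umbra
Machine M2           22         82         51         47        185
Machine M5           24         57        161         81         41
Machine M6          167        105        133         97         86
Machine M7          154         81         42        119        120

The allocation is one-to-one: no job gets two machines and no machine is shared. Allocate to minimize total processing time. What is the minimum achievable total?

Treat this as an assignment problem: match each job to one machine.
Optimal: Ridgeline→Machine M2 (47 min), Summit→Machine M5 (24 min), Umbra→Machine M6 (86 min), Flint→Machine M7 (42 min) — total 47+24+86+42 = 199 min.
Min-entry greedy (repeatedly take the single cheapest remaining cell) gives 202 min, worse by 3.

Minimum total: 199 min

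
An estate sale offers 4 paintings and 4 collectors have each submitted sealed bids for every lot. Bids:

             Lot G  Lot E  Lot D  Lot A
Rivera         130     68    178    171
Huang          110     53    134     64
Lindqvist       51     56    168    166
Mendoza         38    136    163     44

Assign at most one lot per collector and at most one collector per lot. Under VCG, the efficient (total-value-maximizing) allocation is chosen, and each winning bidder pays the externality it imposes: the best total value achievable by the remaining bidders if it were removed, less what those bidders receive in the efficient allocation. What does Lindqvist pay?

Lindqvist pays $20.

Efficient allocation: Rivera→Lot D ($178), Huang→Lot G ($110), Lindqvist→Lot A ($166), Mendoza→Lot E ($136); total welfare W = $590.
Lindqvist receives Lot A at value $166, so the others get W − 166 = $424.
Without Lindqvist: best allocation of the remaining 3 bidders over all 4 lots is Rivera→Lot A ($171), Huang→Lot G ($110), Mendoza→Lot D ($163), total $444.
VCG payment = (others' best without Lindqvist) − (others' welfare with Lindqvist) = 444 − 424 = $20.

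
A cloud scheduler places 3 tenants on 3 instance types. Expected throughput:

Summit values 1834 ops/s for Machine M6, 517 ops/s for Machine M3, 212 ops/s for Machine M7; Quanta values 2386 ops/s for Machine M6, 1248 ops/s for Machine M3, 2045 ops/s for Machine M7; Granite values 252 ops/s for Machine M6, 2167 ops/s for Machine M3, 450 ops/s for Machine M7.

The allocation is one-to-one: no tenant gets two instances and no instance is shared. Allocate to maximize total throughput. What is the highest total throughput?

This is a one-to-one assignment (maximum-weight bipartite matching).
Optimal: Summit→Machine M6 (1834 ops/s), Quanta→Machine M7 (2045 ops/s), Granite→Machine M3 (2167 ops/s) — total 1834+2045+2167 = 6046 ops/s.
Column-greedy (each instance in turn goes to its best remaining tenant) gives 4765 ops/s, worse by 1281.

Maximum total: 6046 ops/s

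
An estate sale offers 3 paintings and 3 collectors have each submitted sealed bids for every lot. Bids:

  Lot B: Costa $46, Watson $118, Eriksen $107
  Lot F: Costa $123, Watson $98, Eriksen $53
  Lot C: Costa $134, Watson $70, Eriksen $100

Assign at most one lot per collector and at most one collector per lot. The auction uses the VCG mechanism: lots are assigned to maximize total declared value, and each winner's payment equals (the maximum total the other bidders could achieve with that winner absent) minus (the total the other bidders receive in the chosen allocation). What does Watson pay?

Efficient allocation: Costa→Lot F ($123), Watson→Lot B ($118), Eriksen→Lot C ($100); total welfare W = $341.
Watson receives Lot B at value $118, so the others get W − 118 = $223.
Without Watson: best allocation of the remaining 2 bidders over all 3 lots is Costa→Lot C ($134), Eriksen→Lot B ($107), total $241.
VCG payment = (others' best without Watson) − (others' welfare with Watson) = 241 − 223 = $18.

Watson pays $18.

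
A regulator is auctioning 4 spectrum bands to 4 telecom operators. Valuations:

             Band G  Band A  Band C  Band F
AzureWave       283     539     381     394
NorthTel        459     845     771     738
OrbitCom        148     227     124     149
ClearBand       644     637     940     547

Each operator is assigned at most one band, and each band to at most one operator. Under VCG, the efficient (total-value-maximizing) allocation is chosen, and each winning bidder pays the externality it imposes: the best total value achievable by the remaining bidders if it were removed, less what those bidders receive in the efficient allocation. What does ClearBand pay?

Efficient allocation: AzureWave→Band A ($539M), NorthTel→Band F ($738M), OrbitCom→Band G ($148M), ClearBand→Band C ($940M); total welfare W = $2365M.
ClearBand receives Band C at value $940M, so the others get W − 940 = $1425M.
Without ClearBand: best allocation of the remaining 3 bidders over all 4 bands is AzureWave→Band A ($539M), NorthTel→Band C ($771M), OrbitCom→Band F ($149M), total $1459M.
VCG payment = (others' best without ClearBand) − (others' welfare with ClearBand) = 1459 − 1425 = $34M.

ClearBand pays $34M.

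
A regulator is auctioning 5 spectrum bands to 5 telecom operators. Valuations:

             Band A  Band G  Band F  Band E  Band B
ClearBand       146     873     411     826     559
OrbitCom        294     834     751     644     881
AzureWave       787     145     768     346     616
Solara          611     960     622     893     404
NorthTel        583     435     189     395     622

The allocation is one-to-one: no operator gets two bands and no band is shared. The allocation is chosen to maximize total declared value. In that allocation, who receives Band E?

Treat this as an assignment problem: match each operator to one band.
Optimal: ClearBand→Band E ($826M), OrbitCom→Band B ($881M), AzureWave→Band F ($768M), Solara→Band G ($960M), NorthTel→Band A ($583M) — total 826+881+768+960+583 = $4018M.
Row-greedy (each operator in turn takes its best remaining band) gives $3623M, worse by 395.
Next-best assignment: ClearBand→Band G, OrbitCom→Band B, AzureWave→Band F, Solara→Band E, NorthTel→Band A = $3998M.
Swapping NorthTel↔OrbitCom (NorthTel→Band B $622M, OrbitCom→Band A $294M) loses 548.
Every other assignment is strictly worse.
ClearBand's own top band is Band G ($873M), but forcing ClearBand→Band G and reassigning the rest optimally gives only $3998M — worse by 20.

ClearBand receives Band E.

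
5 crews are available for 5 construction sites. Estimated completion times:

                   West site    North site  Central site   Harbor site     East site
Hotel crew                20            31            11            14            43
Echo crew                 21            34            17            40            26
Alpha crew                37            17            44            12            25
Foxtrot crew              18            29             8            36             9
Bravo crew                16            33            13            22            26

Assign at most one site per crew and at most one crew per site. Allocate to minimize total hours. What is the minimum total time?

Min total: 73 hours

Optimal: Hotel crew→Harbor site (14 hours), Echo crew→Central site (17 hours), Alpha crew→North site (17 hours), Foxtrot crew→East site (9 hours), Bravo crew→West site (16 hours) — total 14+17+17+9+16 = 73 hours.
Row-greedy (each crew in turn takes its cheapest remaining site) gives 86 hours, worse by 13.
Next-best assignment: Hotel crew→Harbor site, Echo crew→West site, Alpha crew→North site, Foxtrot crew→East site, Bravo crew→Central site = 74 hours.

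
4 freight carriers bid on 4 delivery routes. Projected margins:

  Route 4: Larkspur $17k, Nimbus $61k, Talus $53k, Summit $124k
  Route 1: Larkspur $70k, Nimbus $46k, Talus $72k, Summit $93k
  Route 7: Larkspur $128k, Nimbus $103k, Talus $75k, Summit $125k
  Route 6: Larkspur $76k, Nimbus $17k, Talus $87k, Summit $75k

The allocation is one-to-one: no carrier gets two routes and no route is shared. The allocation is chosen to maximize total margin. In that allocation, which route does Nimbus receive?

Optimal: Larkspur→Route 7 ($128k), Nimbus→Route 1 ($46k), Talus→Route 6 ($87k), Summit→Route 4 ($124k) — total 128+46+87+124 = $385k.
Row-greedy (each carrier in turn takes its best remaining route) gives $369k, worse by 16.
No other one-to-one assignment exceeds $385k.
Nimbus's own top route is Route 7 ($103k), but forcing Nimbus→Route 7 and reassigning the rest optimally gives only $384k — worse by 1.

Nimbus receives Route 1.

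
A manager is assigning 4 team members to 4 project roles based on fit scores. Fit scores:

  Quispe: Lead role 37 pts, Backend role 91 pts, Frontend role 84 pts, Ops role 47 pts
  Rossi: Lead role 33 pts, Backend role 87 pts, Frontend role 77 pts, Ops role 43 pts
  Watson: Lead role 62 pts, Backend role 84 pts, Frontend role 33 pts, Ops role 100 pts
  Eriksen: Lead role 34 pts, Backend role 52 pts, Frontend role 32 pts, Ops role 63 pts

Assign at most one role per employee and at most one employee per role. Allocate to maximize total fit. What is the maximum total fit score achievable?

Maximum total: 305 pts

This is the linear assignment problem.
Optimal: Quispe→Frontend role (84 pts), Rossi→Backend role (87 pts), Watson→Ops role (100 pts), Eriksen→Lead role (34 pts) — total 84+87+100+34 = 305 pts.
Max-entry greedy (repeatedly take the single best remaining cell) gives 302 pts, worse by 3.
Next-best assignment: Quispe→Backend role, Rossi→Frontend role, Watson→Ops role, Eriksen→Lead role = 302 pts.
Swapping Rossi↔Eriksen (Rossi→Lead role 33 pts, Eriksen→Backend role 52 pts) loses 36.
Every other assignment is strictly worse.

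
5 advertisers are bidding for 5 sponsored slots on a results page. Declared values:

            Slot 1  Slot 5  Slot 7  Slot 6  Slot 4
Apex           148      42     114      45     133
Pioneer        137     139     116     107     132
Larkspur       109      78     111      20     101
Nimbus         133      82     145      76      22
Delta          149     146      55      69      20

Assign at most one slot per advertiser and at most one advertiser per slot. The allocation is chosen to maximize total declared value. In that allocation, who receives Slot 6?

Pioneer receives Slot 6.

This is a one-to-one assignment (maximum-weight bipartite matching).
Optimal: Apex→Slot 1 ($148), Pioneer→Slot 6 ($107), Larkspur→Slot 4 ($101), Nimbus→Slot 7 ($145), Delta→Slot 5 ($146) — total 148+107+101+145+146 = $647.
Max-entry greedy (repeatedly take the single best remaining cell) gives $586, worse by 61.
Next-best assignment: Apex→Slot 4, Pioneer→Slot 6, Larkspur→Slot 1, Nimbus→Slot 7, Delta→Slot 5 = $640.
Pioneer's own top slot is Slot 5 ($139), but forcing Pioneer→Slot 5 and reassigning the rest optimally gives only $608 — worse by 39.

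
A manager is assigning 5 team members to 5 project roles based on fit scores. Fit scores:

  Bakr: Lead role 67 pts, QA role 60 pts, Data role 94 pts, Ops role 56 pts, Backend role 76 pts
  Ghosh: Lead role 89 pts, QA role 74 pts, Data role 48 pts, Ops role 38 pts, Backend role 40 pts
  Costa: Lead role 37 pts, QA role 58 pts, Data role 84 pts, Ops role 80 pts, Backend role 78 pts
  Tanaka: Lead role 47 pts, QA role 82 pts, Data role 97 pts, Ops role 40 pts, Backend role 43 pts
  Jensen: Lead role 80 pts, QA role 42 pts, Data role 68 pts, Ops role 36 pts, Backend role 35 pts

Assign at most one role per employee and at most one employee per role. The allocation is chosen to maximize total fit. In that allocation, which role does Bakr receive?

Optimal: Bakr→Backend role (76 pts), Ghosh→QA role (74 pts), Costa→Ops role (80 pts), Tanaka→Data role (97 pts), Jensen→Lead role (80 pts) — total 76+74+80+97+80 = 407 pts.
Max-entry greedy (repeatedly take the single best remaining cell) gives 384 pts, worse by 23.
Checked against all permutations: 407 pts is optimal.
Bakr's own top role is Data role (94 pts), but forcing Bakr→Data role and reassigning the rest optimally gives only 380 pts — worse by 27.

Bakr receives Backend role.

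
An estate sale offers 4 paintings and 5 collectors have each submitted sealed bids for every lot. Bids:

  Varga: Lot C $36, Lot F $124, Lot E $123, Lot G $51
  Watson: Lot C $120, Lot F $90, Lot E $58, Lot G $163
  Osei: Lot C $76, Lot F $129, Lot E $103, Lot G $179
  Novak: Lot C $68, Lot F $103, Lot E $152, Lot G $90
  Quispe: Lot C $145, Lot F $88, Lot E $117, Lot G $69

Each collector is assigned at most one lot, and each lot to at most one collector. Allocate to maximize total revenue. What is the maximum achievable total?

Optimal: Quispe→Lot C ($145), Varga→Lot F ($124), Novak→Lot E ($152), Osei→Lot G ($179) — total 145+124+152+179 = $600.
Row-greedy (each collector in turn takes its best remaining lot) gives $458, worse by 142.
Next-best assignment: Quispe→Lot C, Osei→Lot F, Novak→Lot E, Watson→Lot G = $589.
Every other assignment is strictly worse.

Maximum total: $600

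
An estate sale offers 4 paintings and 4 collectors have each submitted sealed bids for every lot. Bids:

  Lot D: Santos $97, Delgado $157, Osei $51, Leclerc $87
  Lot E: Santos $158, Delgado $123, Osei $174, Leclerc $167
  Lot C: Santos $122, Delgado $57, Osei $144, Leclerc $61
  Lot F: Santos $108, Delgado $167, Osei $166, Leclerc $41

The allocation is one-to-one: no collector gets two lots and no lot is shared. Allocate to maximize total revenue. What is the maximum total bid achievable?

Optimal: Santos→Lot C ($122), Delgado→Lot D ($157), Osei→Lot F ($166), Leclerc→Lot E ($167) — total 122+157+166+167 = $612.
Row-greedy (each collector in turn takes its best remaining lot) gives $556, worse by 56.
Next-best assignment: Santos→Lot F, Delgado→Lot D, Osei→Lot C, Leclerc→Lot E = $576.
Swapping Leclerc↔Santos (Leclerc→Lot C $61, Santos→Lot E $158) loses 70.

Max total: $612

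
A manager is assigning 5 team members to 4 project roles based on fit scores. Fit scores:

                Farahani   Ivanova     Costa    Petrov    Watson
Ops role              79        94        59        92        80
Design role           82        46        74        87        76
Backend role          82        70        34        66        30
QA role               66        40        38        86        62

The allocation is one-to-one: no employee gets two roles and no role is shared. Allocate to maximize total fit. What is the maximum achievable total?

This is a one-to-one assignment (maximum-weight bipartite matching).
Optimal: Ivanova→Ops role (94 pts), Watson→Design role (76 pts), Farahani→Backend role (82 pts), Petrov→QA role (86 pts) — total 94+76+82+86 = 338 pts.
Next-best assignment: Ivanova→Ops role, Costa→Design role, Farahani→Backend role, Petrov→QA role = 336 pts.
No other one-to-one assignment exceeds 338 pts.

Max total: 338 pts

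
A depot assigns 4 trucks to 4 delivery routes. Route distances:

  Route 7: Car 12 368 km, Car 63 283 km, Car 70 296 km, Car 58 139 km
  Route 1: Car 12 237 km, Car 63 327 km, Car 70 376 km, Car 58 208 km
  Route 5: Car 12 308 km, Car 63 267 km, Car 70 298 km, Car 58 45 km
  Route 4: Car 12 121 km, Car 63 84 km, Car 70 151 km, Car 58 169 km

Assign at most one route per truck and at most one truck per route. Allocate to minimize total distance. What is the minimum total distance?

This is a one-to-one assignment (minimum-cost bipartite matching).
Optimal: Car 12→Route 1 (237 km), Car 63→Route 4 (84 km), Car 70→Route 7 (296 km), Car 58→Route 5 (45 km) — total 237+84+296+45 = 662 km.
Column-greedy (each route in turn goes to its cheapest remaining truck) gives 794 km, worse by 132.
No other one-to-one assignment undercuts 662 km.

Min total: 662 km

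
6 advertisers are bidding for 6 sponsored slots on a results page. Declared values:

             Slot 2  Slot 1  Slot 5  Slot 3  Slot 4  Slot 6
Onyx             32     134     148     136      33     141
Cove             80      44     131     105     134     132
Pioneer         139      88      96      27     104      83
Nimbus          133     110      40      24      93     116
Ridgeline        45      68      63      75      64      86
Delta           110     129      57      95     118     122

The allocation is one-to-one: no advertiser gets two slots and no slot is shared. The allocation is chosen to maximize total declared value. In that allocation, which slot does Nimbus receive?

Optimal: Onyx→Slot 5 ($148), Cove→Slot 4 ($134), Pioneer→Slot 2 ($139), Nimbus→Slot 6 ($116), Ridgeline→Slot 3 ($75), Delta→Slot 1 ($129) — total 148+134+139+116+75+129 = $741.
Column-greedy (each slot in turn goes to its best remaining advertiser) gives $678, worse by 63.
Swapping Onyx↔Delta (Onyx→Slot 1 $134, Delta→Slot 5 $57) loses 86.
Nimbus's own top slot is Slot 2 ($133), but forcing Nimbus→Slot 2 and reassigning the rest optimally gives only $721 — worse by 20.

Nimbus receives Slot 6.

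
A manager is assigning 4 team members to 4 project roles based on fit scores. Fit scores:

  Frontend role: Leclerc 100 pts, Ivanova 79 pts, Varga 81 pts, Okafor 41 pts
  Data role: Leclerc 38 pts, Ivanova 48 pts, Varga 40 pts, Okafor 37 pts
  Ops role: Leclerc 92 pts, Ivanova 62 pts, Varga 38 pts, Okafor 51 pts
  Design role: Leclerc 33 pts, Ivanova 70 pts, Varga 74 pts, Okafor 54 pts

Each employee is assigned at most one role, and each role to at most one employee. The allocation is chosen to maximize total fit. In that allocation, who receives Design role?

Optimal: Leclerc→Ops role (92 pts), Ivanova→Frontend role (79 pts), Varga→Design role (74 pts), Okafor→Data role (37 pts) — total 92+79+74+37 = 282 pts.
Row-greedy (each employee in turn takes its best remaining role) gives 261 pts, worse by 21.
Varga's own top role is Frontend role (81 pts), but forcing Varga→Frontend role and reassigning the rest optimally gives only 280 pts — worse by 2.

Varga receives Design role.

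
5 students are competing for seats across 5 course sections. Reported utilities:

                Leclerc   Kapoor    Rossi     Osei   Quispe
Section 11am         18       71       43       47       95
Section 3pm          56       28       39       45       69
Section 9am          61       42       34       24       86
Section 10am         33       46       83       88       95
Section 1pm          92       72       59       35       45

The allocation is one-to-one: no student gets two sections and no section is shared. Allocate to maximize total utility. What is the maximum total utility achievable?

Maximum total: 377 points

This is a one-to-one assignment (maximum-weight bipartite matching).
Optimal: Leclerc→Section 1pm (92 points), Kapoor→Section 11am (71 points), Rossi→Section 10am (83 points), Osei→Section 3pm (45 points), Quispe→Section 9am (86 points) — total 92+71+83+45+86 = 377 points.
Max-entry greedy (repeatedly take the single best remaining cell) gives 356 points, worse by 21.
Next-best assignment: Leclerc→Section 1pm, Kapoor→Section 11am, Rossi→Section 3pm, Osei→Section 10am, Quispe→Section 9am = 376 points.
Checked against all permutations: 377 points is optimal.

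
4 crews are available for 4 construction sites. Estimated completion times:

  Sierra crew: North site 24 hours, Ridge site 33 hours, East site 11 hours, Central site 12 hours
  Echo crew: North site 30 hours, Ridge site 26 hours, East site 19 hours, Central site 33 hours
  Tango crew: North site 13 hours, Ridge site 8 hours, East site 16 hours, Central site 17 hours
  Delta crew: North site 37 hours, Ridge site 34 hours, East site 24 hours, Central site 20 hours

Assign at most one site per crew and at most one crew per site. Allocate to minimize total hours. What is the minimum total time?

Optimal: Sierra crew→East site (11 hours), Echo crew→North site (30 hours), Tango crew→Ridge site (8 hours), Delta crew→Central site (20 hours) — total 11+30+8+20 = 69 hours.
Column-greedy (each site in turn goes to its cheapest remaining crew) gives 70 hours, worse by 1.
Next-best assignment: Sierra crew→East site, Echo crew→Ridge site, Tango crew→North site, Delta crew→Central site = 70 hours.
Swapping Echo crew↔Delta crew (Echo crew→Central site 33 hours, Delta crew→North site 37 hours) adds 20.
No other one-to-one assignment undercuts 69 hours.

Minimum total: 69 hours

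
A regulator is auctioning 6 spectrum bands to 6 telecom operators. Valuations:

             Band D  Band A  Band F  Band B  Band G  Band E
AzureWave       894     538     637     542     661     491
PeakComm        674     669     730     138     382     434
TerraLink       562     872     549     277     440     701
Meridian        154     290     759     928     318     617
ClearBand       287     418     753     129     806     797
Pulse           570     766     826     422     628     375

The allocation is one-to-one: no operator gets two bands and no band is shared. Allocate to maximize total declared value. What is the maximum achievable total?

This is the linear assignment problem.
Optimal: AzureWave→Band D ($894M), PeakComm→Band F ($730M), TerraLink→Band A ($872M), Meridian→Band B ($928M), ClearBand→Band E ($797M), Pulse→Band G ($628M) — total 894+730+872+928+797+628 = $4849M.

Max total: $4849M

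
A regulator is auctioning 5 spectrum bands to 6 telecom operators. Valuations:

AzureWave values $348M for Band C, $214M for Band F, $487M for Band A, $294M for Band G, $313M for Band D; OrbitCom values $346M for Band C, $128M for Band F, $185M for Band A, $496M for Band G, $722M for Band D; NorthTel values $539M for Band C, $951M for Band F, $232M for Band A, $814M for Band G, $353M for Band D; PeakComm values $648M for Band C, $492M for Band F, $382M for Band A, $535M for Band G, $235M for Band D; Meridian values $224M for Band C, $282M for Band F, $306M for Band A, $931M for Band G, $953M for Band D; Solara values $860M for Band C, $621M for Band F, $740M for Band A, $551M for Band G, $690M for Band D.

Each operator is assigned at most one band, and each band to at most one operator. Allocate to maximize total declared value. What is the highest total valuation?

Max total: $3992M

This is a one-to-one assignment (maximum-weight bipartite matching).
Optimal: PeakComm→Band C ($648M), NorthTel→Band F ($951M), Solara→Band A ($740M), Meridian→Band G ($931M), OrbitCom→Band D ($722M) — total 648+951+740+931+722 = $3992M.
Max-entry greedy (repeatedly take the single best remaining cell) gives $3786M, worse by 206.
Next-best assignment: Solara→Band C, NorthTel→Band F, AzureWave→Band A, Meridian→Band G, OrbitCom→Band D = $3951M.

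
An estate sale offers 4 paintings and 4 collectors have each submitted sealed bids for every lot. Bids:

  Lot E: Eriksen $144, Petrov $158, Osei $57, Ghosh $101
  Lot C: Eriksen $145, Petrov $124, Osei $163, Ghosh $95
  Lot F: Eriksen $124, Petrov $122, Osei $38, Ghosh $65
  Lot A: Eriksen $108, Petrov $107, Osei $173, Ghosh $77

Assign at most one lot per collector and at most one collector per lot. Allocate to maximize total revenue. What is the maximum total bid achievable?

Optimal: Eriksen→Lot F ($124), Petrov→Lot E ($158), Osei→Lot A ($173), Ghosh→Lot C ($95) — total 124+158+173+95 = $550.
Max-entry greedy (repeatedly take the single best remaining cell) gives $541, worse by 9.

Maximum total: $550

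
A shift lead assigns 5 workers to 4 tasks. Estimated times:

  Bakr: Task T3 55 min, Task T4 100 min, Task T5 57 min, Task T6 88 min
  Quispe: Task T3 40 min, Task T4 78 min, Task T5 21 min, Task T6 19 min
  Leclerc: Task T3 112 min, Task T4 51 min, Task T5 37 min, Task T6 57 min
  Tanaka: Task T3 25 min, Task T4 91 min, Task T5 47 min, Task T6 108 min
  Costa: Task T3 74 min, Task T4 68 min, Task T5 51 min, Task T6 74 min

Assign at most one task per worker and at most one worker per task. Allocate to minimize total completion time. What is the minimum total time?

Minimum total: 146 min

Optimal: Tanaka→Task T3 (25 min), Leclerc→Task T4 (51 min), Costa→Task T5 (51 min), Quispe→Task T6 (19 min) — total 25+51+51+19 = 146 min.
Column-greedy (each task in turn goes to its cheapest remaining worker) gives 171 min, worse by 25.
Swapping Leclerc↔Costa (Leclerc→Task T5 37 min, Costa→Task T4 68 min) adds 3.
Every other assignment is strictly worse.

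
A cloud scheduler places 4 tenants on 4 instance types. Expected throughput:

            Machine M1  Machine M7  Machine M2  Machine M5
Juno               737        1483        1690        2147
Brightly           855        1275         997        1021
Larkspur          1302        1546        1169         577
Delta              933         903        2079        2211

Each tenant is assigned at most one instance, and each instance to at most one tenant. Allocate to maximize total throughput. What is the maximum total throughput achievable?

Treat this as an assignment problem: match each tenant to one instance.
Optimal: Juno→Machine M5 (2147 ops/s), Brightly→Machine M7 (1275 ops/s), Larkspur→Machine M1 (1302 ops/s), Delta→Machine M2 (2079 ops/s) — total 2147+1275+1302+2079 = 6803 ops/s.
Max-entry greedy (repeatedly take the single best remaining cell) gives 6302 ops/s, worse by 501.

Maximum total: 6803 ops/s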